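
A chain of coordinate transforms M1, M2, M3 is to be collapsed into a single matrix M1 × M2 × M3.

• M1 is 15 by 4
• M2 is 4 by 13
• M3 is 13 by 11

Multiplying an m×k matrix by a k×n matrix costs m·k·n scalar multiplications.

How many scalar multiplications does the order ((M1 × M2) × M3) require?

2925

(M1 × M2): 15×4 by 4×13 → 15×13, cost 15·4·13 = 780
((M1 × M2) × M3): 15×13 by 13×11 → 15×11, cost 15·13·11 = 2145; cumulative 2925
Total: 2925 scalar multiplications.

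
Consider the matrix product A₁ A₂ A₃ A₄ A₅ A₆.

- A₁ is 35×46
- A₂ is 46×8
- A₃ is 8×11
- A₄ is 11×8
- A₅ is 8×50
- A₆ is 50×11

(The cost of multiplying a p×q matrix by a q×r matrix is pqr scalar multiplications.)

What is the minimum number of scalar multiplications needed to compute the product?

Adjacent pairs: A₁A₂ = 35·46·8 = 12880; A₂A₃ = 46·8·11 = 4048; A₃A₄ = 8·11·8 = 704; A₄A₅ = 11·8·50 = 4400; A₅A₆ = 8·50·11 = 4400.
Length 3: A₁..A₃: k=1: 0+4048+35·46·11=21758; k=2: 12880+0+35·8·11=15960 → min 15960 | A₂..A₄: k=2: 0+704+46·8·8=3648; k=3: 4048+0+46·11·8=8096 → min 3648 | A₃..A₅: k=3: 0+4400+8·11·50=8800; k=4: 704+0+8·8·50=3904 → min 3904 | A₄..A₆: k=4: 0+4400+11·8·11=5368; k=5: 4400+0+11·50·11=10450 → min 5368.
Length 4: A₁..A₄: k=1: 0+3648+35·46·8=16528; k=2: 12880+704+35·8·8=15824; k=3: 15960+0+35·11·8=19040 → min 15824 | A₂..A₅: k=2: 0+3904+46·8·50=22304; k=3: 4048+4400+46·11·50=33748; k=4: 3648+0+46·8·50=22048 → min 22048 | A₃..A₆: k=3: 0+5368+8·11·11=6336; k=4: 704+4400+8·8·11=5808; k=5: 3904+0+8·50·11=8304 → min 5808.
Length 5: A₁..A₅: k=1: 0+22048+35·46·50=102548; k=2: 12880+3904+35·8·50=30784; k=3: 15960+4400+35·11·50=39610; k=4: 15824+0+35·8·50=29824 → min 29824 | A₂..A₆: k=2: 0+5808+46·8·11=9856; k=3: 4048+5368+46·11·11=14982; k=4: 3648+4400+46·8·11=12096; k=5: 22048+0+46·50·11=47348 → min 9856.
Length 6: A₁..A₆: k=1: 0+9856+35·46·11=27566; k=2: 12880+5808+35·8·11=21768; k=3: 15960+5368+35·11·11=25563; k=4: 15824+4400+35·8·11=23304; k=5: 29824+0+35·50·11=49074 → min 21768.
Optimal order: ((A₁ A₂) ((A₃ A₄) (A₅ A₆))) with cost 21768.

21768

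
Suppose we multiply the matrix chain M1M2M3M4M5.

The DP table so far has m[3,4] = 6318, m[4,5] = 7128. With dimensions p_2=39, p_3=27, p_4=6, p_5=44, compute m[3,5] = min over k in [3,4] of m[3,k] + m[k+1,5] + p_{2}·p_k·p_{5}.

m[3,5] = min over k∈[3,4] of m[3,k]+m[k+1,5]+p_{2}·p_k·p_{5}.
k=3: 0 + 7128 + 39·27·44 = 53460; k=4: 6318 + 0 + 39·6·44 = 16614.
Minimum: 16614 at k=4.

16614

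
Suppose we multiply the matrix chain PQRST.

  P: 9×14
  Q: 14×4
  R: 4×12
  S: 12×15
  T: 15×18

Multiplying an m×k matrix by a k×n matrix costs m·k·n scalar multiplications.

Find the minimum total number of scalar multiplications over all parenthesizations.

Adjacent pairs: PQ = 9·14·4 = 504; QR = 14·4·12 = 672; RS = 4·12·15 = 720; ST = 12·15·18 = 3240.
Length 3: P..R: k=1: 0+672+9·14·12=2184; k=2: 504+0+9·4·12=936 → min 936 | Q..S: k=2: 0+720+14·4·15=1560; k=3: 672+0+14·12·15=3192 → min 1560 | R..T: k=3: 0+3240+4·12·18=4104; k=4: 720+0+4·15·18=1800 → min 1800.
Length 4: P..S: k=1: 0+1560+9·14·15=3450; k=2: 504+720+9·4·15=1764; k=3: 936+0+9·12·15=2556 → min 1764 | Q..T: k=2: 0+1800+14·4·18=2808; k=3: 672+3240+14·12·18=6936; k=4: 1560+0+14·15·18=5340 → min 2808.
Length 5: P..T: k=1: 0+2808+9·14·18=5076; k=2: 504+1800+9·4·18=2952; k=3: 936+3240+9·12·18=6120; k=4: 1764+0+9·15·18=4194 → min 2952.
Optimal order: ((PQ)((RS)T)) with cost 2952.

2952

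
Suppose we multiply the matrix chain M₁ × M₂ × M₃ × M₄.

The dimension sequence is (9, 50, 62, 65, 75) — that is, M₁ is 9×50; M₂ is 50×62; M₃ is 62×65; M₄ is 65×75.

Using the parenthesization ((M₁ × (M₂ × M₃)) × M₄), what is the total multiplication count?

(M₂ × M₃): 50×62 by 62×65 → 50×65, cost 50·62·65 = 201500
(M₁ × (M₂ × M₃)): 9×50 by 50×65 → 9×65, cost 9·50·65 = 29250; cumulative 230750
((M₁ × (M₂ × M₃)) × M₄): 9×65 by 65×75 → 9×75, cost 9·65·75 = 43875; cumulative 274625
Total: 274625 scalar multiplications.

274625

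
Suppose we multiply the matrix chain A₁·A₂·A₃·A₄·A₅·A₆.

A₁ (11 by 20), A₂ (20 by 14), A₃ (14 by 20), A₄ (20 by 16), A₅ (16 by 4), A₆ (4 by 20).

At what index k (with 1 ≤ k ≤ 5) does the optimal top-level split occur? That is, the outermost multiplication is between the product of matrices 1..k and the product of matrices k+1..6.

5

Adjacent pairs: A₁A₂ = 11·20·14 = 3080; A₂A₃ = 20·14·20 = 5600; A₃A₄ = 14·20·16 = 4480; A₄A₅ = 20·16·4 = 1280; A₅A₆ = 16·4·20 = 1280.
Length 3: A₁..A₃: k=1: 0+5600+11·20·20=10000; k=2: 3080+0+11·14·20=6160 → min 6160 | A₂..A₄: k=2: 0+4480+20·14·16=8960; k=3: 5600+0+20·20·16=12000 → min 8960 | A₃..A₅: k=3: 0+1280+14·20·4=2400; k=4: 4480+0+14·16·4=5376 → min 2400 | A₄..A₆: k=4: 0+1280+20·16·20=7680; k=5: 1280+0+20·4·20=2880 → min 2880.
Length 4: A₁..A₄: k=1: 0+8960+11·20·16=12480; k=2: 3080+4480+11·14·16=10024; k=3: 6160+0+11·20·16=9680 → min 9680 | A₂..A₅: k=2: 0+2400+20·14·4=3520; k=3: 5600+1280+20·20·4=8480; k=4: 8960+0+20·16·4=10240 → min 3520 | A₃..A₆: k=3: 0+2880+14·20·20=8480; k=4: 4480+1280+14·16·20=10240; k=5: 2400+0+14·4·20=3520 → min 3520.
Length 5: A₁..A₅: k=1: 0+3520+11·20·4=4400; k=2: 3080+2400+11·14·4=6096; k=3: 6160+1280+11·20·4=8320; k=4: 9680+0+11·16·4=10384 → min 4400 | A₂..A₆: k=2: 0+3520+20·14·20=9120; k=3: 5600+2880+20·20·20=16480; k=4: 8960+1280+20·16·20=16640; k=5: 3520+0+20·4·20=5120 → min 5120.
Top-level splits: k=1: (A₁..A₁)·(A₂..A₆) → 0+5120+11·20·20 = 9520; k=2: (A₁..A₂)·(A₃..A₆) → 3080+3520+11·14·20 = 9680; k=3: (A₁..A₃)·(A₄..A₆) → 6160+2880+11·20·20 = 13440; k=4: (A₁..A₄)·(A₅..A₆) → 9680+1280+11·16·20 = 14480; k=5: (A₁..A₅)·(A₆..A₆) → 4400+0+11·4·20 = 5280.
Best split is after A₅, i.e. k = 5.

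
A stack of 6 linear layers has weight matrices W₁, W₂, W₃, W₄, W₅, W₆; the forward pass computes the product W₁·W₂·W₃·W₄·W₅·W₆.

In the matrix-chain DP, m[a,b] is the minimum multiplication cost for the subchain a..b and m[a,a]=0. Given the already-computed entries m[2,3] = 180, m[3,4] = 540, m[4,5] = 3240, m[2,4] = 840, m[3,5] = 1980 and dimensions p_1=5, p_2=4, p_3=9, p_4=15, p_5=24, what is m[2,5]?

2460

m[2,5] = min over k∈[2,4] of m[2,k]+m[k+1,5]+p_{1}·p_k·p_{5}.
k=2: 0 + 1980 + 5·4·24 = 2460; k=3: 180 + 3240 + 5·9·24 = 4500; k=4: 840 + 0 + 5·15·24 = 2640.
Minimum: 2460 at k=2.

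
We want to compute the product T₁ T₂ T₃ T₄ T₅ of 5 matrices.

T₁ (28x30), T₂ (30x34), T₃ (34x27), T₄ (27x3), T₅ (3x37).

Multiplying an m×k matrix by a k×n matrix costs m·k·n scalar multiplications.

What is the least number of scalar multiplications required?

11442

Adjacent pairs: T₁T₂ = 28·30·34 = 28560; T₂T₃ = 30·34·27 = 27540; T₃T₄ = 34·27·3 = 2754; T₄T₅ = 27·3·37 = 2997.
Length 3: T₁..T₃: k=1: 0+27540+28·30·27=50220; k=2: 28560+0+28·34·27=54264 → min 50220 | T₂..T₄: k=2: 0+2754+30·34·3=5814; k=3: 27540+0+30·27·3=29970 → min 5814 | T₃..T₅: k=3: 0+2997+34·27·37=36963; k=4: 2754+0+34·3·37=6528 → min 6528.
Length 4: T₁..T₄: k=1: 0+5814+28·30·3=8334; k=2: 28560+2754+28·34·3=34170; k=3: 50220+0+28·27·3=52488 → min 8334 | T₂..T₅: k=2: 0+6528+30·34·37=44268; k=3: 27540+2997+30·27·37=60507; k=4: 5814+0+30·3·37=9144 → min 9144.
Length 5: T₁..T₅: k=1: 0+9144+28·30·37=40224; k=2: 28560+6528+28·34·37=70312; k=3: 50220+2997+28·27·37=81189; k=4: 8334+0+28·3·37=11442 → min 11442.
Optimal order: ((T₁ (T₂ (T₃ T₄))) T₅) with cost 11442.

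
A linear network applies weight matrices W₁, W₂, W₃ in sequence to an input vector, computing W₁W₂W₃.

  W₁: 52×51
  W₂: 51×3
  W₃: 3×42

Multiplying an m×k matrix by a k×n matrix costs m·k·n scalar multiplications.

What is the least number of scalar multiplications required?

Order (W₁(W₂W₃)): (W₂W₃): 51×3 by 3×42 → 51×42, cost 51·3·42 = 6426; (W₁(W₂W₃)): 52×51 by 51×42 → 52×42, cost 52·51·42 = 111384; cumulative 117810. Total 117810.
Order ((W₁W₂)W₃): (W₁W₂): 52×51 by 51×3 → 52×3, cost 52·51·3 = 7956; ((W₁W₂)W₃): 52×3 by 3×42 → 52×42, cost 52·3·42 = 6552; cumulative 14508. Total 14508.
Minimum: 14508.

14508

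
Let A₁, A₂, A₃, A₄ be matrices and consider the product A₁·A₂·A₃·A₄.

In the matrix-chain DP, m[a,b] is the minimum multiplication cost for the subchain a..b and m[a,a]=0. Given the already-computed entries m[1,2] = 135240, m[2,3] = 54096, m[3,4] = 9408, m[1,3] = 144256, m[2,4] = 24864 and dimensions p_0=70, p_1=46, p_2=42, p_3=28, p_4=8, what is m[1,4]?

50624

m[1,4] = min over k∈[1,3] of m[1,k]+m[k+1,4]+p_{0}·p_k·p_{4}.
k=1: 0 + 24864 + 70·46·8 = 50624; k=2: 135240 + 9408 + 70·42·8 = 168168; k=3: 144256 + 0 + 70·28·8 = 159936.
Minimum: 50624 at k=1.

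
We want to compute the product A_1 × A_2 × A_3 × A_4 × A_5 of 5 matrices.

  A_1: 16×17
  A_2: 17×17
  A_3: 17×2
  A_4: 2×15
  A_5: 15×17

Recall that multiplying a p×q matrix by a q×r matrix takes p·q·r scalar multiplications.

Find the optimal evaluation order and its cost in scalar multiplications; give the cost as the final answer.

Adjacent pairs: A_1A_2 = 16·17·17 = 4624; A_2A_3 = 17·17·2 = 578; A_3A_4 = 17·2·15 = 510; A_4A_5 = 2·15·17 = 510.
Length 3: A_1..A_3: k=1: 0+578+16·17·2=1122; k=2: 4624+0+16·17·2=5168 → min 1122 | A_2..A_4: k=2: 0+510+17·17·15=4845; k=3: 578+0+17·2·15=1088 → min 1088 | A_3..A_5: k=3: 0+510+17·2·17=1088; k=4: 510+0+17·15·17=4845 → min 1088.
Length 4: A_1..A_4: k=1: 0+1088+16·17·15=5168; k=2: 4624+510+16·17·15=9214; k=3: 1122+0+16·2·15=1602 → min 1602 | A_2..A_5: k=2: 0+1088+17·17·17=6001; k=3: 578+510+17·2·17=1666; k=4: 1088+0+17·15·17=5423 → min 1666.
Length 5: A_1..A_5: k=1: 0+1666+16·17·17=6290; k=2: 4624+1088+16·17·17=10336; k=3: 1122+510+16·2·17=2176; k=4: 1602+0+16·15·17=5682 → min 2176.
Optimal parenthesization: ((A_1 × (A_2 × A_3)) × (A_4 × A_5)) with cost 2176.

2176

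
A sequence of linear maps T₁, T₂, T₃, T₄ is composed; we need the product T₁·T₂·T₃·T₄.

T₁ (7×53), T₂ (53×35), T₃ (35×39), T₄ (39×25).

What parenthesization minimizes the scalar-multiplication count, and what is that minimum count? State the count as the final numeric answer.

29365

Adjacent pairs: T₁T₂ = 7·53·35 = 12985; T₂T₃ = 53·35·39 = 72345; T₃T₄ = 35·39·25 = 34125.
Length 3: T₁..T₃: k=1: 0+72345+7·53·39=86814; k=2: 12985+0+7·35·39=22540 → min 22540 | T₂..T₄: k=2: 0+34125+53·35·25=80500; k=3: 72345+0+53·39·25=124020 → min 80500.
Length 4: T₁..T₄: k=1: 0+80500+7·53·25=89775; k=2: 12985+34125+7·35·25=53235; k=3: 22540+0+7·39·25=29365 → min 29365.
Optimal parenthesization: (((T₁·T₂)·T₃)·T₄) with cost 29365.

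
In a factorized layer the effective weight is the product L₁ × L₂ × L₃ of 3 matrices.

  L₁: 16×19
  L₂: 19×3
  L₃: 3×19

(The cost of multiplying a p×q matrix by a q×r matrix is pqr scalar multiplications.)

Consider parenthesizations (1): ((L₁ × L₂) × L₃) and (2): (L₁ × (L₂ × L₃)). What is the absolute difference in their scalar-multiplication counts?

5035

Order (1) = ((L₁ × L₂) × L₃): (L₁ × L₂): 16×19 by 19×3 → 16×3, cost 16·19·3 = 912; ((L₁ × L₂) × L₃): 16×3 by 3×19 → 16×19, cost 16·3·19 = 912; cumulative 1824. Total 1824.
Order (2) = (L₁ × (L₂ × L₃)): (L₂ × L₃): 19×3 by 3×19 → 19×19, cost 19·3·19 = 1083; (L₁ × (L₂ × L₃)): 16×19 by 19×19 → 16×19, cost 16·19·19 = 5776; cumulative 6859. Total 6859.
Difference: |1824 − 6859| = 5035.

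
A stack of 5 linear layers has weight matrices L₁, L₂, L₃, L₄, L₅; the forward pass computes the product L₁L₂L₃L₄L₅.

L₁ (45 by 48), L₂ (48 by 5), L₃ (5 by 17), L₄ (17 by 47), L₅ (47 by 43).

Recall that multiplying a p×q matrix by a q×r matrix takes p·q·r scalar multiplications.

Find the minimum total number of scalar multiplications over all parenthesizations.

Adjacent pairs: L₁L₂ = 45·48·5 = 10800; L₂L₃ = 48·5·17 = 4080; L₃L₄ = 5·17·47 = 3995; L₄L₅ = 17·47·43 = 34357.
Length 3: L₁..L₃: k=1: 0+4080+45·48·17=40800; k=2: 10800+0+45·5·17=14625 → min 14625 | L₂..L₄: k=2: 0+3995+48·5·47=15275; k=3: 4080+0+48·17·47=42432 → min 15275 | L₃..L₅: k=3: 0+34357+5·17·43=38012; k=4: 3995+0+5·47·43=14100 → min 14100.
Length 4: L₁..L₄: k=1: 0+15275+45·48·47=116795; k=2: 10800+3995+45·5·47=25370; k=3: 14625+0+45·17·47=50580 → min 25370 | L₂..L₅: k=2: 0+14100+48·5·43=24420; k=3: 4080+34357+48·17·43=73525; k=4: 15275+0+48·47·43=112283 → min 24420.
Length 5: L₁..L₅: k=1: 0+24420+45·48·43=117300; k=2: 10800+14100+45·5·43=34575; k=3: 14625+34357+45·17·43=81877; k=4: 25370+0+45·47·43=116315 → min 34575.
Optimal order: ((L₁L₂)((L₃L₄)L₅)) with cost 34575.

34575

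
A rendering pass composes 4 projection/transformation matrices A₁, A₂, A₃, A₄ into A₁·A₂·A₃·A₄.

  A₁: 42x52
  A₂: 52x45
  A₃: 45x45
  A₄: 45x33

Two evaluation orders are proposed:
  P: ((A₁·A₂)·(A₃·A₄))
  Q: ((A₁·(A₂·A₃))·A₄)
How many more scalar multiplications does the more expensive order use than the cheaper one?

38475

Order P = ((A₁·A₂)·(A₃·A₄)): (A₁·A₂): 42×52 by 52×45 → 42×45, cost 42·52·45 = 98280; (A₃·A₄): 45×45 by 45×33 → 45×33, cost 45·45·33 = 66825; ((A₁·A₂)·(A₃·A₄)): 42×45 by 45×33 → 42×33, cost 42·45·33 = 62370; cumulative 227475. Total 227475.
Order Q = ((A₁·(A₂·A₃))·A₄): (A₂·A₃): 52×45 by 45×45 → 52×45, cost 52·45·45 = 105300; (A₁·(A₂·A₃)): 42×52 by 52×45 → 42×45, cost 42·52·45 = 98280; cumulative 203580; ((A₁·(A₂·A₃))·A₄): 42×45 by 45×33 → 42×33, cost 42·45·33 = 62370; cumulative 265950. Total 265950.
Difference: |227475 − 265950| = 38475.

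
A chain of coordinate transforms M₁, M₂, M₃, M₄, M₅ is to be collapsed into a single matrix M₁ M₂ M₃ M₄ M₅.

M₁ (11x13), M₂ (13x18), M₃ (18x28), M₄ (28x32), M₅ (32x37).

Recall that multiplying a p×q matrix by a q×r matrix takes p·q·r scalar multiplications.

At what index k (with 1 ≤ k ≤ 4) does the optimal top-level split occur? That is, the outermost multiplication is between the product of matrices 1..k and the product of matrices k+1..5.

4

Adjacent pairs: M₁M₂ = 11·13·18 = 2574; M₂M₃ = 13·18·28 = 6552; M₃M₄ = 18·28·32 = 16128; M₄M₅ = 28·32·37 = 33152.
Length 3: M₁..M₃: k=1: 0+6552+11·13·28=10556; k=2: 2574+0+11·18·28=8118 → min 8118 | M₂..M₄: k=2: 0+16128+13·18·32=23616; k=3: 6552+0+13·28·32=18200 → min 18200 | M₃..M₅: k=3: 0+33152+18·28·37=51800; k=4: 16128+0+18·32·37=37440 → min 37440.
Length 4: M₁..M₄: k=1: 0+18200+11·13·32=22776; k=2: 2574+16128+11·18·32=25038; k=3: 8118+0+11·28·32=17974 → min 17974 | M₂..M₅: k=2: 0+37440+13·18·37=46098; k=3: 6552+33152+13·28·37=53172; k=4: 18200+0+13·32·37=33592 → min 33592.
Top-level splits: k=1: (M₁..M₁)·(M₂..M₅) → 0+33592+11·13·37 = 38883; k=2: (M₁..M₂)·(M₃..M₅) → 2574+37440+11·18·37 = 47340; k=3: (M₁..M₃)·(M₄..M₅) → 8118+33152+11·28·37 = 52666; k=4: (M₁..M₄)·(M₅..M₅) → 17974+0+11·32·37 = 30998.
Best split is after M₄, i.e. k = 4.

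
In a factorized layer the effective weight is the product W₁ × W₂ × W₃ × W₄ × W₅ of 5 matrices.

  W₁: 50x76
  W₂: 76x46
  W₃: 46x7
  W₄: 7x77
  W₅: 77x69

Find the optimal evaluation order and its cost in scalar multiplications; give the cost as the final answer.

112413

Adjacent pairs: W₁W₂ = 50·76·46 = 174800; W₂W₃ = 76·46·7 = 24472; W₃W₄ = 46·7·77 = 24794; W₄W₅ = 7·77·69 = 37191.
Length 3: W₁..W₃: k=1: 0+24472+50·76·7=51072; k=2: 174800+0+50·46·7=190900 → min 51072 | W₂..W₄: k=2: 0+24794+76·46·77=293986; k=3: 24472+0+76·7·77=65436 → min 65436 | W₃..W₅: k=3: 0+37191+46·7·69=59409; k=4: 24794+0+46·77·69=269192 → min 59409.
Length 4: W₁..W₄: k=1: 0+65436+50·76·77=358036; k=2: 174800+24794+50·46·77=376694; k=3: 51072+0+50·7·77=78022 → min 78022 | W₂..W₅: k=2: 0+59409+76·46·69=300633; k=3: 24472+37191+76·7·69=98371; k=4: 65436+0+76·77·69=469224 → min 98371.
Length 5: W₁..W₅: k=1: 0+98371+50·76·69=360571; k=2: 174800+59409+50·46·69=392909; k=3: 51072+37191+50·7·69=112413; k=4: 78022+0+50·77·69=343672 → min 112413.
Optimal parenthesization: ((W₁ × (W₂ × W₃)) × (W₄ × W₅)) with cost 112413.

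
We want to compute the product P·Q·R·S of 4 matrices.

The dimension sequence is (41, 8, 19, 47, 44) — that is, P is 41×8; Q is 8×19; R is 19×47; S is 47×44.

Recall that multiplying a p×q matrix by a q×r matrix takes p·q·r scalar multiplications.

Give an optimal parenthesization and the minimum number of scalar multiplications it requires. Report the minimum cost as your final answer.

Adjacent pairs: PQ = 41·8·19 = 6232; QR = 8·19·47 = 7144; RS = 19·47·44 = 39292.
Length 3: P..R: k=1: 0+7144+41·8·47=22560; k=2: 6232+0+41·19·47=42845 → min 22560 | Q..S: k=2: 0+39292+8·19·44=45980; k=3: 7144+0+8·47·44=23688 → min 23688.
Length 4: P..S: k=1: 0+23688+41·8·44=38120; k=2: 6232+39292+41·19·44=79800; k=3: 22560+0+41·47·44=107348 → min 38120.
Optimal parenthesization: (P·((Q·R)·S)) with cost 38120.

38120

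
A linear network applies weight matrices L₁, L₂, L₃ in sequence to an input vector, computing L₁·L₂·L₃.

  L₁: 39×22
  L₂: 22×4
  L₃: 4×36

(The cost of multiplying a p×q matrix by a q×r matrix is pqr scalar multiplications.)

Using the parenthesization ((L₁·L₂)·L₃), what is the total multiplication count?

9048

(L₁·L₂): 39×22 by 22×4 → 39×4, cost 39·22·4 = 3432
((L₁·L₂)·L₃): 39×4 by 4×36 → 39×36, cost 39·4·36 = 5616; cumulative 9048
Total: 9048 scalar multiplications.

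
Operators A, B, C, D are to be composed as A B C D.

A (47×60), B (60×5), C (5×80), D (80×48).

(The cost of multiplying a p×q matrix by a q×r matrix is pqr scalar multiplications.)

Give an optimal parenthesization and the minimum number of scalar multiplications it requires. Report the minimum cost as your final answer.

44580

Adjacent pairs: AB = 47·60·5 = 14100; BC = 60·5·80 = 24000; CD = 5·80·48 = 19200.
Length 3: A..C: k=1: 0+24000+47·60·80=249600; k=2: 14100+0+47·5·80=32900 → min 32900 | B..D: k=2: 0+19200+60·5·48=33600; k=3: 24000+0+60·80·48=254400 → min 33600.
Length 4: A..D: k=1: 0+33600+47·60·48=168960; k=2: 14100+19200+47·5·48=44580; k=3: 32900+0+47·80·48=213380 → min 44580.
Optimal parenthesization: ((A B) (C D)) with cost 44580.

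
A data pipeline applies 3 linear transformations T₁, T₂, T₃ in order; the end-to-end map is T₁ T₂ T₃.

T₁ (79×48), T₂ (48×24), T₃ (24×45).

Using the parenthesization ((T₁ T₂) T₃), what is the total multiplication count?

176328

(T₁ T₂): 79×48 by 48×24 → 79×24, cost 79·48·24 = 91008
((T₁ T₂) T₃): 79×24 by 24×45 → 79×45, cost 79·24·45 = 85320; cumulative 176328
Total: 176328 scalar multiplications.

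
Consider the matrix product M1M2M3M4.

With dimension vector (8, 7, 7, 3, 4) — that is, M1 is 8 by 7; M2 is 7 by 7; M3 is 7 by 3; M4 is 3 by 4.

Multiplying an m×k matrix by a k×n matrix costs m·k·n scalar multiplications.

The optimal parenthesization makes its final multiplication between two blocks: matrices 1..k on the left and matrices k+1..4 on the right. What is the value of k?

Adjacent pairs: M1M2 = 8·7·7 = 392; M2M3 = 7·7·3 = 147; M3M4 = 7·3·4 = 84.
Length 3: M1..M3: k=1: 0+147+8·7·3=315; k=2: 392+0+8·7·3=560 → min 315 | M2..M4: k=2: 0+84+7·7·4=280; k=3: 147+0+7·3·4=231 → min 231.
Top-level splits: k=1: (M1..M1)·(M2..M4) → 0+231+8·7·4 = 455; k=2: (M1..M2)·(M3..M4) → 392+84+8·7·4 = 700; k=3: (M1..M3)·(M4..M4) → 315+0+8·3·4 = 411.
Best split is after M3, i.e. k = 3.

3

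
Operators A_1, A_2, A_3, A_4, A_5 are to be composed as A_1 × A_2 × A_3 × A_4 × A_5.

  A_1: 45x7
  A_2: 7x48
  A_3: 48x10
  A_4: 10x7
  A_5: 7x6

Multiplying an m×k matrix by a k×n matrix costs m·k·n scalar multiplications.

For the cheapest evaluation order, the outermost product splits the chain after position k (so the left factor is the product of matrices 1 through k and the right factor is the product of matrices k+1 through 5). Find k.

1

Adjacent pairs: A_1A_2 = 45·7·48 = 15120; A_2A_3 = 7·48·10 = 3360; A_3A_4 = 48·10·7 = 3360; A_4A_5 = 10·7·6 = 420.
Length 3: A_1..A_3: k=1: 0+3360+45·7·10=6510; k=2: 15120+0+45·48·10=36720 → min 6510 | A_2..A_4: k=2: 0+3360+7·48·7=5712; k=3: 3360+0+7·10·7=3850 → min 3850 | A_3..A_5: k=3: 0+420+48·10·6=3300; k=4: 3360+0+48·7·6=5376 → min 3300.
Length 4: A_1..A_4: k=1: 0+3850+45·7·7=6055; k=2: 15120+3360+45·48·7=33600; k=3: 6510+0+45·10·7=9660 → min 6055 | A_2..A_5: k=2: 0+3300+7·48·6=5316; k=3: 3360+420+7·10·6=4200; k=4: 3850+0+7·7·6=4144 → min 4144.
Top-level splits: k=1: (A_1..A_1)·(A_2..A_5) → 0+4144+45·7·6 = 6034; k=2: (A_1..A_2)·(A_3..A_5) → 15120+3300+45·48·6 = 31380; k=3: (A_1..A_3)·(A_4..A_5) → 6510+420+45·10·6 = 9630; k=4: (A_1..A_4)·(A_5..A_5) → 6055+0+45·7·6 = 7945.
Best split is after A_1, i.e. k = 1.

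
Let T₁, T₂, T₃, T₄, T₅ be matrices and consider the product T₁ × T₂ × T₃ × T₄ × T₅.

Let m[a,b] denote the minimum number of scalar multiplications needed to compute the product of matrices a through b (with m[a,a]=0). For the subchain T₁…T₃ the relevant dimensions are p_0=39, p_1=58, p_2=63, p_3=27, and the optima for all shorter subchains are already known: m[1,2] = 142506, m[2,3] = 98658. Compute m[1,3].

m[1,3] = min over k∈[1,2] of m[1,k]+m[k+1,3]+p_{0}·p_k·p_{3}.
k=1: 0 + 98658 + 39·58·27 = 159732; k=2: 142506 + 0 + 39·63·27 = 208845.
Minimum: 159732 at k=1.

159732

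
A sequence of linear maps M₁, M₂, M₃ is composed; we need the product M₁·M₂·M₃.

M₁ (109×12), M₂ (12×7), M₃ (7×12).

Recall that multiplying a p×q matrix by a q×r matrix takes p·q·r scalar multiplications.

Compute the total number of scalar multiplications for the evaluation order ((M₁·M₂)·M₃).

(M₁·M₂): 109×12 by 12×7 → 109×7, cost 109·12·7 = 9156
((M₁·M₂)·M₃): 109×7 by 7×12 → 109×12, cost 109·7·12 = 9156; cumulative 18312
Total: 18312 scalar multiplications.

18312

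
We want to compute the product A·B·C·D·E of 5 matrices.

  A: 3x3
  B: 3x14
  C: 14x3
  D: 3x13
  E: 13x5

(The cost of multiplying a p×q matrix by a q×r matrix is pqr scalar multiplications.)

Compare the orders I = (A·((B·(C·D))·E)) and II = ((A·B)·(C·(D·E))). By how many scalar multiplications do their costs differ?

591

Order I = (A·((B·(C·D))·E)): (C·D): 14×3 by 3×13 → 14×13, cost 14·3·13 = 546; (B·(C·D)): 3×14 by 14×13 → 3×13, cost 3·14·13 = 546; cumulative 1092; ((B·(C·D))·E): 3×13 by 13×5 → 3×5, cost 3·13·5 = 195; cumulative 1287; (A·((B·(C·D))·E)): 3×3 by 3×5 → 3×5, cost 3·3·5 = 45; cumulative 1332. Total 1332.
Order II = ((A·B)·(C·(D·E))): (A·B): 3×3 by 3×14 → 3×14, cost 3·3·14 = 126; (D·E): 3×13 by 13×5 → 3×5, cost 3·13·5 = 195; (C·(D·E)): 14×3 by 3×5 → 14×5, cost 14·3·5 = 210; cumulative 405; ((A·B)·(C·(D·E))): 3×14 by 14×5 → 3×5, cost 3·14·5 = 210; cumulative 741. Total 741.
Difference: |1332 − 741| = 591.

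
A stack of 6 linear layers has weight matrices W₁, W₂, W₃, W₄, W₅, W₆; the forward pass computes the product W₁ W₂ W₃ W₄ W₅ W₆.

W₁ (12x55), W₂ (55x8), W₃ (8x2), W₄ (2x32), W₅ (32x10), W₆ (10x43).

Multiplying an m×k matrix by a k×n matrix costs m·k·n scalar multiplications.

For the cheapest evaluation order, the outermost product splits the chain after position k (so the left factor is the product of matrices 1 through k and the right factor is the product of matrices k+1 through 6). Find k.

Adjacent pairs: W₁W₂ = 12·55·8 = 5280; W₂W₃ = 55·8·2 = 880; W₃W₄ = 8·2·32 = 512; W₄W₅ = 2·32·10 = 640; W₅W₆ = 32·10·43 = 13760.
Length 3: W₁..W₃: k=1: 0+880+12·55·2=2200; k=2: 5280+0+12·8·2=5472 → min 2200 | W₂..W₄: k=2: 0+512+55·8·32=14592; k=3: 880+0+55·2·32=4400 → min 4400 | W₃..W₅: k=3: 0+640+8·2·10=800; k=4: 512+0+8·32·10=3072 → min 800 | W₄..W₆: k=4: 0+13760+2·32·43=16512; k=5: 640+0+2·10·43=1500 → min 1500.
Length 4: W₁..W₄: k=1: 0+4400+12·55·32=25520; k=2: 5280+512+12·8·32=8864; k=3: 2200+0+12·2·32=2968 → min 2968 | W₂..W₅: k=2: 0+800+55·8·10=5200; k=3: 880+640+55·2·10=2620; k=4: 4400+0+55·32·10=22000 → min 2620 | W₃..W₆: k=3: 0+1500+8·2·43=2188; k=4: 512+13760+8·32·43=25280; k=5: 800+0+8·10·43=4240 → min 2188.
Length 5: W₁..W₅: k=1: 0+2620+12·55·10=9220; k=2: 5280+800+12·8·10=7040; k=3: 2200+640+12·2·10=3080; k=4: 2968+0+12·32·10=6808 → min 3080 | W₂..W₆: k=2: 0+2188+55·8·43=21108; k=3: 880+1500+55·2·43=7110; k=4: 4400+13760+55·32·43=93840; k=5: 2620+0+55·10·43=26270 → min 7110.
Top-level splits: k=1: (W₁..W₁)·(W₂..W₆) → 0+7110+12·55·43 = 35490; k=2: (W₁..W₂)·(W₃..W₆) → 5280+2188+12·8·43 = 11596; k=3: (W₁..W₃)·(W₄..W₆) → 2200+1500+12·2·43 = 4732; k=4: (W₁..W₄)·(W₅..W₆) → 2968+13760+12·32·43 = 33240; k=5: (W₁..W₅)·(W₆..W₆) → 3080+0+12·10·43 = 8240.
Best split is after W₃, i.e. k = 3.

3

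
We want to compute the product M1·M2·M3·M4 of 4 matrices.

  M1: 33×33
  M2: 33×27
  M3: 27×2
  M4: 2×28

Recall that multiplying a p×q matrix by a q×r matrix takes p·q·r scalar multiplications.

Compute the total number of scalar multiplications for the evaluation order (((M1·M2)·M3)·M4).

33033

(M1·M2): 33×33 by 33×27 → 33×27, cost 33·33·27 = 29403
((M1·M2)·M3): 33×27 by 27×2 → 33×2, cost 33·27·2 = 1782; cumulative 31185
(((M1·M2)·M3)·M4): 33×2 by 2×28 → 33×28, cost 33·2·28 = 1848; cumulative 33033
Total: 33033 scalar multiplications.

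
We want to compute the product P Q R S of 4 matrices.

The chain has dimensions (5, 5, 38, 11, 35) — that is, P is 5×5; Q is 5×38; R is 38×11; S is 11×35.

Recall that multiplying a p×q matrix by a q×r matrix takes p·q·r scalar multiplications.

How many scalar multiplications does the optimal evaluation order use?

Adjacent pairs: PQ = 5·5·38 = 950; QR = 5·38·11 = 2090; RS = 38·11·35 = 14630.
Length 3: P..R: k=1: 0+2090+5·5·11=2365; k=2: 950+0+5·38·11=3040 → min 2365 | Q..S: k=2: 0+14630+5·38·35=21280; k=3: 2090+0+5·11·35=4015 → min 4015.
Length 4: P..S: k=1: 0+4015+5·5·35=4890; k=2: 950+14630+5·38·35=22230; k=3: 2365+0+5·11·35=4290 → min 4290.
Optimal order: ((P (Q R)) S) with cost 4290.

4290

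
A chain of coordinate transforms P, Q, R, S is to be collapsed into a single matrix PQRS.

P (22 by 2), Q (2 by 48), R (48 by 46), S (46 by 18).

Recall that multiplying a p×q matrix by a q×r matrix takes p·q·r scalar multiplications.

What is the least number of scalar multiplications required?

6864

Adjacent pairs: PQ = 22·2·48 = 2112; QR = 2·48·46 = 4416; RS = 48·46·18 = 39744.
Length 3: P..R: k=1: 0+4416+22·2·46=6440; k=2: 2112+0+22·48·46=50688 → min 6440 | Q..S: k=2: 0+39744+2·48·18=41472; k=3: 4416+0+2·46·18=6072 → min 6072.
Length 4: P..S: k=1: 0+6072+22·2·18=6864; k=2: 2112+39744+22·48·18=60864; k=3: 6440+0+22·46·18=24656 → min 6864.
Optimal order: (P((QR)S)) with cost 6864.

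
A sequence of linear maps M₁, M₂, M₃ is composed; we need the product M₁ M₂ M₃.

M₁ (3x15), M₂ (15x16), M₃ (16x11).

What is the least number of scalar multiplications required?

Order (M₁ (M₂ M₃)): (M₂ M₃): 15×16 by 16×11 → 15×11, cost 15·16·11 = 2640; (M₁ (M₂ M₃)): 3×15 by 15×11 → 3×11, cost 3·15·11 = 495; cumulative 3135. Total 3135.
Order ((M₁ M₂) M₃): (M₁ M₂): 3×15 by 15×16 → 3×16, cost 3·15·16 = 720; ((M₁ M₂) M₃): 3×16 by 16×11 → 3×11, cost 3·16·11 = 528; cumulative 1248. Total 1248.
Minimum: 1248.

1248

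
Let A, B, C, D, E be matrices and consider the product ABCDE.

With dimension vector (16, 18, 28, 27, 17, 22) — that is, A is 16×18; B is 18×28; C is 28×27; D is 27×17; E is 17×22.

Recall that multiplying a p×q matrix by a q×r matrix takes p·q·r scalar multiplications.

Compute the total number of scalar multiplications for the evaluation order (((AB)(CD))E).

34516

(AB): 16×18 by 18×28 → 16×28, cost 16·18·28 = 8064
(CD): 28×27 by 27×17 → 28×17, cost 28·27·17 = 12852
((AB)(CD)): 16×28 by 28×17 → 16×17, cost 16·28·17 = 7616; cumulative 28532
(((AB)(CD))E): 16×17 by 17×22 → 16×22, cost 16·17·22 = 5984; cumulative 34516
Total: 34516 scalar multiplications.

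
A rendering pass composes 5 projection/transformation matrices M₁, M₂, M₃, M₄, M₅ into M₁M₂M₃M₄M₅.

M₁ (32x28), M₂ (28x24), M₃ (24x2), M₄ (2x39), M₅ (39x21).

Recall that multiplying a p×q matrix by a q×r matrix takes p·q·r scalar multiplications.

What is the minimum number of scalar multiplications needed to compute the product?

Adjacent pairs: M₁M₂ = 32·28·24 = 21504; M₂M₃ = 28·24·2 = 1344; M₃M₄ = 24·2·39 = 1872; M₄M₅ = 2·39·21 = 1638.
Length 3: M₁..M₃: k=1: 0+1344+32·28·2=3136; k=2: 21504+0+32·24·2=23040 → min 3136 | M₂..M₄: k=2: 0+1872+28·24·39=28080; k=3: 1344+0+28·2·39=3528 → min 3528 | M₃..M₅: k=3: 0+1638+24·2·21=2646; k=4: 1872+0+24·39·21=21528 → min 2646.
Length 4: M₁..M₄: k=1: 0+3528+32·28·39=38472; k=2: 21504+1872+32·24·39=53328; k=3: 3136+0+32·2·39=5632 → min 5632 | M₂..M₅: k=2: 0+2646+28·24·21=16758; k=3: 1344+1638+28·2·21=4158; k=4: 3528+0+28·39·21=26460 → min 4158.
Length 5: M₁..M₅: k=1: 0+4158+32·28·21=22974; k=2: 21504+2646+32·24·21=40278; k=3: 3136+1638+32·2·21=6118; k=4: 5632+0+32·39·21=31840 → min 6118.
Optimal order: ((M₁(M₂M₃))(M₄M₅)) with cost 6118.

6118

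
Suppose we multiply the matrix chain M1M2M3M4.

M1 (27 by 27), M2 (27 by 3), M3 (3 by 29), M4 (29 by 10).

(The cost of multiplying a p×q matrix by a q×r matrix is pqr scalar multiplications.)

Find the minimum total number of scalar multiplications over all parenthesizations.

Adjacent pairs: M1M2 = 27·27·3 = 2187; M2M3 = 27·3·29 = 2349; M3M4 = 3·29·10 = 870.
Length 3: M1..M3: k=1: 0+2349+27·27·29=23490; k=2: 2187+0+27·3·29=4536 → min 4536 | M2..M4: k=2: 0+870+27·3·10=1680; k=3: 2349+0+27·29·10=10179 → min 1680.
Length 4: M1..M4: k=1: 0+1680+27·27·10=8970; k=2: 2187+870+27·3·10=3867; k=3: 4536+0+27·29·10=12366 → min 3867.
Optimal order: ((M1M2)(M3M4)) with cost 3867.

3867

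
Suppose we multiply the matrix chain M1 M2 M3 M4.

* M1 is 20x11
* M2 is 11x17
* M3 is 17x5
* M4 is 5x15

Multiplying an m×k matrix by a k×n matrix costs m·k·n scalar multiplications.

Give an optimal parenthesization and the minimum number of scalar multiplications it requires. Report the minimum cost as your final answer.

3535

Adjacent pairs: M1M2 = 20·11·17 = 3740; M2M3 = 11·17·5 = 935; M3M4 = 17·5·15 = 1275.
Length 3: M1..M3: k=1: 0+935+20·11·5=2035; k=2: 3740+0+20·17·5=5440 → min 2035 | M2..M4: k=2: 0+1275+11·17·15=4080; k=3: 935+0+11·5·15=1760 → min 1760.
Length 4: M1..M4: k=1: 0+1760+20·11·15=5060; k=2: 3740+1275+20·17·15=10115; k=3: 2035+0+20·5·15=3535 → min 3535.
Optimal parenthesization: ((M1 (M2 M3)) M4) with cost 3535.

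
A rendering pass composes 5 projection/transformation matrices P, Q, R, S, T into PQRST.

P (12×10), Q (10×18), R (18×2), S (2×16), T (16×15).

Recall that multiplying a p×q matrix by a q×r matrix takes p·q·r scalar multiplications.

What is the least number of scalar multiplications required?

Adjacent pairs: PQ = 12·10·18 = 2160; QR = 10·18·2 = 360; RS = 18·2·16 = 576; ST = 2·16·15 = 480.
Length 3: P..R: k=1: 0+360+12·10·2=600; k=2: 2160+0+12·18·2=2592 → min 600 | Q..S: k=2: 0+576+10·18·16=3456; k=3: 360+0+10·2·16=680 → min 680 | R..T: k=3: 0+480+18·2·15=1020; k=4: 576+0+18·16·15=4896 → min 1020.
Length 4: P..S: k=1: 0+680+12·10·16=2600; k=2: 2160+576+12·18·16=6192; k=3: 600+0+12·2·16=984 → min 984 | Q..T: k=2: 0+1020+10·18·15=3720; k=3: 360+480+10·2·15=1140; k=4: 680+0+10·16·15=3080 → min 1140.
Length 5: P..T: k=1: 0+1140+12·10·15=2940; k=2: 2160+1020+12·18·15=6420; k=3: 600+480+12·2·15=1440; k=4: 984+0+12·16·15=3864 → min 1440.
Optimal order: ((P(QR))(ST)) with cost 1440.

1440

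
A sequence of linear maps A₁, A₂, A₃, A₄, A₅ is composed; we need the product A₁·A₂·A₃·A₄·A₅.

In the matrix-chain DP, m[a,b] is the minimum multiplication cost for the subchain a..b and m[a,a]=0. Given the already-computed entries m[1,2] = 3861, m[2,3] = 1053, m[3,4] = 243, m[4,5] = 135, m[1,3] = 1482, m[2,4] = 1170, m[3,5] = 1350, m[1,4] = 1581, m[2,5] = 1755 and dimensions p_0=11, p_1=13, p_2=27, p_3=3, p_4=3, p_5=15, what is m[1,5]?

2076

m[1,5] = min over k∈[1,4] of m[1,k]+m[k+1,5]+p_{0}·p_k·p_{5}.
k=1: 0 + 1755 + 11·13·15 = 3900; k=2: 3861 + 1350 + 11·27·15 = 9666; k=3: 1482 + 135 + 11·3·15 = 2112; k=4: 1581 + 0 + 11·3·15 = 2076.
Minimum: 2076 at k=4.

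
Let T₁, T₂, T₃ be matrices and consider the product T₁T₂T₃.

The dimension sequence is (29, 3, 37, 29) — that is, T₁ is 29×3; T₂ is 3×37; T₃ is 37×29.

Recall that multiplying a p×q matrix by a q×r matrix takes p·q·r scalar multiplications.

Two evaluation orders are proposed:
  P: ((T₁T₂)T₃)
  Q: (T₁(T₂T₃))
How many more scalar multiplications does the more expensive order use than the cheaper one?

28594

Order P = ((T₁T₂)T₃): (T₁T₂): 29×3 by 3×37 → 29×37, cost 29·3·37 = 3219; ((T₁T₂)T₃): 29×37 by 37×29 → 29×29, cost 29·37·29 = 31117; cumulative 34336. Total 34336.
Order Q = (T₁(T₂T₃)): (T₂T₃): 3×37 by 37×29 → 3×29, cost 3·37·29 = 3219; (T₁(T₂T₃)): 29×3 by 3×29 → 29×29, cost 29·3·29 = 2523; cumulative 5742. Total 5742.
Difference: |34336 − 5742| = 28594.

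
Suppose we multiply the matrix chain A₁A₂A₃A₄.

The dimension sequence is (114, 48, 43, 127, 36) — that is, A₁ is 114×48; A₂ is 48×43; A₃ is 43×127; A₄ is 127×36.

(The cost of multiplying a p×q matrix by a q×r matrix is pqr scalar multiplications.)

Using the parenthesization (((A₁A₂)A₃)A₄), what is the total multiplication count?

1379058

(A₁A₂): 114×48 by 48×43 → 114×43, cost 114·48·43 = 235296
((A₁A₂)A₃): 114×43 by 43×127 → 114×127, cost 114·43·127 = 622554; cumulative 857850
(((A₁A₂)A₃)A₄): 114×127 by 127×36 → 114×36, cost 114·127·36 = 521208; cumulative 1379058
Total: 1379058 scalar multiplications.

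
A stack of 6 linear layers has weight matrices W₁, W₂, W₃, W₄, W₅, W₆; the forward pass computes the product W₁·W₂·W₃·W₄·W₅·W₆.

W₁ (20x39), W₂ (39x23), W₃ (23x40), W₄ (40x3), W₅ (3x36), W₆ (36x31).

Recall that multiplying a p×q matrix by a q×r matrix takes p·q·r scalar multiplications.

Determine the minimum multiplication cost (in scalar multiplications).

Adjacent pairs: W₁W₂ = 20·39·23 = 17940; W₂W₃ = 39·23·40 = 35880; W₃W₄ = 23·40·3 = 2760; W₄W₅ = 40·3·36 = 4320; W₅W₆ = 3·36·31 = 3348.
Length 3: W₁..W₃: k=1: 0+35880+20·39·40=67080; k=2: 17940+0+20·23·40=36340 → min 36340 | W₂..W₄: k=2: 0+2760+39·23·3=5451; k=3: 35880+0+39·40·3=40560 → min 5451 | W₃..W₅: k=3: 0+4320+23·40·36=37440; k=4: 2760+0+23·3·36=5244 → min 5244 | W₄..W₆: k=4: 0+3348+40·3·31=7068; k=5: 4320+0+40·36·31=48960 → min 7068.
Length 4: W₁..W₄: k=1: 0+5451+20·39·3=7791; k=2: 17940+2760+20·23·3=22080; k=3: 36340+0+20·40·3=38740 → min 7791 | W₂..W₅: k=2: 0+5244+39·23·36=37536; k=3: 35880+4320+39·40·36=96360; k=4: 5451+0+39·3·36=9663 → min 9663 | W₃..W₆: k=3: 0+7068+23·40·31=35588; k=4: 2760+3348+23·3·31=8247; k=5: 5244+0+23·36·31=30912 → min 8247.
Length 5: W₁..W₅: k=1: 0+9663+20·39·36=37743; k=2: 17940+5244+20·23·36=39744; k=3: 36340+4320+20·40·36=69460; k=4: 7791+0+20·3·36=9951 → min 9951 | W₂..W₆: k=2: 0+8247+39·23·31=36054; k=3: 35880+7068+39·40·31=91308; k=4: 5451+3348+39·3·31=12426; k=5: 9663+0+39·36·31=53187 → min 12426.
Length 6: W₁..W₆: k=1: 0+12426+20·39·31=36606; k=2: 17940+8247+20·23·31=40447; k=3: 36340+7068+20·40·31=68208; k=4: 7791+3348+20·3·31=12999; k=5: 9951+0+20·36·31=32271 → min 12999.
Optimal order: ((W₁·(W₂·(W₃·W₄)))·(W₅·W₆)) with cost 12999.

12999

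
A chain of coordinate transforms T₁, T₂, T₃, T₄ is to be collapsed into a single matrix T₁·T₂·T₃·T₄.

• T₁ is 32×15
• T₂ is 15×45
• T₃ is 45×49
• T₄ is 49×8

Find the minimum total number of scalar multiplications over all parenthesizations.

Adjacent pairs: T₁T₂ = 32·15·45 = 21600; T₂T₃ = 15·45·49 = 33075; T₃T₄ = 45·49·8 = 17640.
Length 3: T₁..T₃: k=1: 0+33075+32·15·49=56595; k=2: 21600+0+32·45·49=92160 → min 56595 | T₂..T₄: k=2: 0+17640+15·45·8=23040; k=3: 33075+0+15·49·8=38955 → min 23040.
Length 4: T₁..T₄: k=1: 0+23040+32·15·8=26880; k=2: 21600+17640+32·45·8=50760; k=3: 56595+0+32·49·8=69139 → min 26880.
Optimal order: (T₁·(T₂·(T₃·T₄))) with cost 26880.

26880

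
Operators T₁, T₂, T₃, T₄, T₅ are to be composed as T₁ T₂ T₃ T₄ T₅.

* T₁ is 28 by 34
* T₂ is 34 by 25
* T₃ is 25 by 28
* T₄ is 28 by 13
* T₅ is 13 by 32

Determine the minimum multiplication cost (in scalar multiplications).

Adjacent pairs: T₁T₂ = 28·34·25 = 23800; T₂T₃ = 34·25·28 = 23800; T₃T₄ = 25·28·13 = 9100; T₄T₅ = 28·13·32 = 11648.
Length 3: T₁..T₃: k=1: 0+23800+28·34·28=50456; k=2: 23800+0+28·25·28=43400 → min 43400 | T₂..T₄: k=2: 0+9100+34·25·13=20150; k=3: 23800+0+34·28·13=36176 → min 20150 | T₃..T₅: k=3: 0+11648+25·28·32=34048; k=4: 9100+0+25·13·32=19500 → min 19500.
Length 4: T₁..T₄: k=1: 0+20150+28·34·13=32526; k=2: 23800+9100+28·25·13=42000; k=3: 43400+0+28·28·13=53592 → min 32526 | T₂..T₅: k=2: 0+19500+34·25·32=46700; k=3: 23800+11648+34·28·32=65912; k=4: 20150+0+34·13·32=34294 → min 34294.
Length 5: T₁..T₅: k=1: 0+34294+28·34·32=64758; k=2: 23800+19500+28·25·32=65700; k=3: 43400+11648+28·28·32=80136; k=4: 32526+0+28·13·32=44174 → min 44174.
Optimal order: ((T₁ (T₂ (T₃ T₄))) T₅) with cost 44174.

44174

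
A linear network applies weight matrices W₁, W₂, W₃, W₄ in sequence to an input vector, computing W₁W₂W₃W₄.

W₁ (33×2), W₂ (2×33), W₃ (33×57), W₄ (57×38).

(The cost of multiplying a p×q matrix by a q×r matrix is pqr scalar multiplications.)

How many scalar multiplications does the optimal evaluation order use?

10602

Adjacent pairs: W₁W₂ = 33·2·33 = 2178; W₂W₃ = 2·33·57 = 3762; W₃W₄ = 33·57·38 = 71478.
Length 3: W₁..W₃: k=1: 0+3762+33·2·57=7524; k=2: 2178+0+33·33·57=64251 → min 7524 | W₂..W₄: k=2: 0+71478+2·33·38=73986; k=3: 3762+0+2·57·38=8094 → min 8094.
Length 4: W₁..W₄: k=1: 0+8094+33·2·38=10602; k=2: 2178+71478+33·33·38=115038; k=3: 7524+0+33·57·38=79002 → min 10602.
Optimal order: (W₁((W₂W₃)W₄)) with cost 10602.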